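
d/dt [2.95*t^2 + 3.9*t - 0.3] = 5.9*t + 3.9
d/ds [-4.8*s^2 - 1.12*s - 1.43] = -9.6*s - 1.12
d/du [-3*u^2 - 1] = -6*u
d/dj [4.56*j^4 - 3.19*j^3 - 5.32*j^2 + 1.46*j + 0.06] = 18.24*j^3 - 9.57*j^2 - 10.64*j + 1.46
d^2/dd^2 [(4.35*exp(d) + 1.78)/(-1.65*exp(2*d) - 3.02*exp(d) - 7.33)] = (-11.842875*exp(4*d) + 2.29185000000001*exp(3*d) + 289.05723*exp(2*d) + 166.172738*exp(d) - 194.317567)*exp(d)/(4.492125*exp(6*d) + 24.66585*exp(5*d) + 105.013755*exp(4*d) + 246.695948*exp(3*d) + 466.515651*exp(2*d) + 486.783834*exp(d) + 393.832837)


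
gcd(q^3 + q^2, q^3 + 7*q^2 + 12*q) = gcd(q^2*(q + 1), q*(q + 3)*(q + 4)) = q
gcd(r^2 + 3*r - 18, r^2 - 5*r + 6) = r - 3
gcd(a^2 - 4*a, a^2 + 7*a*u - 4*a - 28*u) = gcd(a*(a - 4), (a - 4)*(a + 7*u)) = a - 4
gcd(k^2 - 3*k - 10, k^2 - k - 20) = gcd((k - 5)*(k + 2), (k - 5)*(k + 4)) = k - 5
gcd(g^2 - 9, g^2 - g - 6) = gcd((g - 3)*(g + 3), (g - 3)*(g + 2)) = g - 3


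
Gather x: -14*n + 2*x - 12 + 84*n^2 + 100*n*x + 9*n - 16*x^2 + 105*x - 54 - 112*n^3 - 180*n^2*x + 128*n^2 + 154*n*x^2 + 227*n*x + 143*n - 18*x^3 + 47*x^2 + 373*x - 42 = -112*n^3 + 212*n^2 + 138*n - 18*x^3 + x^2*(154*n + 31) + x*(-180*n^2 + 327*n + 480) - 108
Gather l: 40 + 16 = 56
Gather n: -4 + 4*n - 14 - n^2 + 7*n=-n^2 + 11*n - 18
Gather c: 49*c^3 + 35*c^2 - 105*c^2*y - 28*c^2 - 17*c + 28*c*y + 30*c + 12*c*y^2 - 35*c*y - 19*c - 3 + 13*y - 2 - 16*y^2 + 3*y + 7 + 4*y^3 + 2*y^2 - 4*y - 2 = 49*c^3 + c^2*(7 - 105*y) + c*(12*y^2 - 7*y - 6) + 4*y^3 - 14*y^2 + 12*y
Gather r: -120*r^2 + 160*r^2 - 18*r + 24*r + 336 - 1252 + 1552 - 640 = 40*r^2 + 6*r - 4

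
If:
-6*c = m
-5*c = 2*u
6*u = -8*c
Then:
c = 0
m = 0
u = 0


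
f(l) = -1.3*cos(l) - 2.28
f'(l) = 1.3*sin(l)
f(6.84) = -3.38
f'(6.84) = 0.69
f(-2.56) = -1.19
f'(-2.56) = -0.71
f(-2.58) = -1.18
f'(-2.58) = -0.69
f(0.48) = -3.43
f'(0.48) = 0.60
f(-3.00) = -0.99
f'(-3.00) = -0.18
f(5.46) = -3.16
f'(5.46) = -0.95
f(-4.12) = -1.55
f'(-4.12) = 1.08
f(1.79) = -2.00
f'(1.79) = 1.27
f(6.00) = -3.53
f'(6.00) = -0.36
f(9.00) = -1.10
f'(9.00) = 0.54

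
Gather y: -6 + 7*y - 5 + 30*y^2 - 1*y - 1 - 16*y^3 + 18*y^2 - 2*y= -16*y^3 + 48*y^2 + 4*y - 12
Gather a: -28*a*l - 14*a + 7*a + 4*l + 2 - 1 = a*(-28*l - 7) + 4*l + 1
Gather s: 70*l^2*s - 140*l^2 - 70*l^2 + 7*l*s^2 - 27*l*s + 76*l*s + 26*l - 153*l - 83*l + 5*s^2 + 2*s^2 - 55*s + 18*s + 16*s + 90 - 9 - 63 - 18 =-210*l^2 - 210*l + s^2*(7*l + 7) + s*(70*l^2 + 49*l - 21)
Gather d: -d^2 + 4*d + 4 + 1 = -d^2 + 4*d + 5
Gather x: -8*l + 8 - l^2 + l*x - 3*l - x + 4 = -l^2 - 11*l + x*(l - 1) + 12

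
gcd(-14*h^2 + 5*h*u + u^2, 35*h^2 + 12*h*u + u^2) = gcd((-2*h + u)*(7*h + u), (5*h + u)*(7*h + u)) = 7*h + u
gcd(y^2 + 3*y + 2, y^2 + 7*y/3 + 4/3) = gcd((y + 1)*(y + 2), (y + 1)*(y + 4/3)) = y + 1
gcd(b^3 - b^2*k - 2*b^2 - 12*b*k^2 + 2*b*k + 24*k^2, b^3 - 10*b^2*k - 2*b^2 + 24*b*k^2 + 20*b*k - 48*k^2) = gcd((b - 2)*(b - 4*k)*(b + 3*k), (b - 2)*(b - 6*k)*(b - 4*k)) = b^2 - 4*b*k - 2*b + 8*k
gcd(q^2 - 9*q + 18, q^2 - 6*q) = q - 6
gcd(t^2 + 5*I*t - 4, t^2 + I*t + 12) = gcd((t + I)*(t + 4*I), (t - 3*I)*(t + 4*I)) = t + 4*I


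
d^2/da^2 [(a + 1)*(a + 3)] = 2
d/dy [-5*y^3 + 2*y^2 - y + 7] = -15*y^2 + 4*y - 1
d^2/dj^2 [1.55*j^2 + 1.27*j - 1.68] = 3.10000000000000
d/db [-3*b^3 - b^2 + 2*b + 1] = -9*b^2 - 2*b + 2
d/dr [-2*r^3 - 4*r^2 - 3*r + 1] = -6*r^2 - 8*r - 3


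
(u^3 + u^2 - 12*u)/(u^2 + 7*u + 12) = u*(u - 3)/(u + 3)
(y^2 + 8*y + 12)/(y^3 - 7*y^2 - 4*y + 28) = (y + 6)/(y^2 - 9*y + 14)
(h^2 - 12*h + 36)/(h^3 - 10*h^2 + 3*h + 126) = (h - 6)/(h^2 - 4*h - 21)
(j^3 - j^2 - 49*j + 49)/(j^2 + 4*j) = (j^3 - j^2 - 49*j + 49)/(j*(j + 4))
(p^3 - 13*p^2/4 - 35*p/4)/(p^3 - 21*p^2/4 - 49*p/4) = (p - 5)/(p - 7)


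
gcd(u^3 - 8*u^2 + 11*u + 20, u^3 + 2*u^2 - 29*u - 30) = u^2 - 4*u - 5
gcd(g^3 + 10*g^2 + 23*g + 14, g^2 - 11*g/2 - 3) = 1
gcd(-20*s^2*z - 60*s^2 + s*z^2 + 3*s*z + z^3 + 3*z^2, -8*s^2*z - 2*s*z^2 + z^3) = -4*s + z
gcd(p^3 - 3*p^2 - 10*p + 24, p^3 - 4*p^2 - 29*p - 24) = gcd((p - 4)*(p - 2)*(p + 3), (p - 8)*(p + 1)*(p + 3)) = p + 3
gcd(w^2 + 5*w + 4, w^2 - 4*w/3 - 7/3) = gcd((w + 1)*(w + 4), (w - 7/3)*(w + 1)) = w + 1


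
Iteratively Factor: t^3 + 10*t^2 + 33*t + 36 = (t + 3)*(t^2 + 7*t + 12) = (t + 3)^2*(t + 4)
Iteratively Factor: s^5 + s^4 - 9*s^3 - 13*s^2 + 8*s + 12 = (s + 2)*(s^4 - s^3 - 7*s^2 + s + 6) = (s - 3)*(s + 2)*(s^3 + 2*s^2 - s - 2) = (s - 3)*(s - 1)*(s + 2)*(s^2 + 3*s + 2) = (s - 3)*(s - 1)*(s + 2)^2*(s + 1)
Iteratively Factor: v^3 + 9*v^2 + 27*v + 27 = (v + 3)*(v^2 + 6*v + 9) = (v + 3)^2*(v + 3)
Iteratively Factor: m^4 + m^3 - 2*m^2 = (m + 2)*(m^3 - m^2) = (m - 1)*(m + 2)*(m^2) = m*(m - 1)*(m + 2)*(m)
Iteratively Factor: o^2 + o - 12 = (o - 3)*(o + 4)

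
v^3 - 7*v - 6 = (v - 3)*(v + 1)*(v + 2)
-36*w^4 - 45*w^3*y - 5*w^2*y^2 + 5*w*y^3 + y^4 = (-3*w + y)*(w + y)*(3*w + y)*(4*w + y)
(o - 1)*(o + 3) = o^2 + 2*o - 3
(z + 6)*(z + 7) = z^2 + 13*z + 42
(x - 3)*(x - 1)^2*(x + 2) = x^4 - 3*x^3 - 3*x^2 + 11*x - 6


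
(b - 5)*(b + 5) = b^2 - 25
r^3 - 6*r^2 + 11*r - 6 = (r - 3)*(r - 2)*(r - 1)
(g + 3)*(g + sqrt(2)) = g^2 + sqrt(2)*g + 3*g + 3*sqrt(2)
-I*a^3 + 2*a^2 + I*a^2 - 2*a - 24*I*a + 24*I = (a - 4*I)*(a + 6*I)*(-I*a + I)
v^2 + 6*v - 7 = (v - 1)*(v + 7)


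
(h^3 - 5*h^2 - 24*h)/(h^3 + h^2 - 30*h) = (h^2 - 5*h - 24)/(h^2 + h - 30)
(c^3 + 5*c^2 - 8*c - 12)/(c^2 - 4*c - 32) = (-c^3 - 5*c^2 + 8*c + 12)/(-c^2 + 4*c + 32)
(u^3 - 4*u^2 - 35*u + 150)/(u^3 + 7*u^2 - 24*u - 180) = (u - 5)/(u + 6)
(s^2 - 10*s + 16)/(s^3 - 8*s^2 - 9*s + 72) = (s - 2)/(s^2 - 9)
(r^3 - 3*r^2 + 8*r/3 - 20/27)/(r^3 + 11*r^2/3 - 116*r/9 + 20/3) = (r - 2/3)/(r + 6)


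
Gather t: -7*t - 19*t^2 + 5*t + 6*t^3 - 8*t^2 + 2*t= 6*t^3 - 27*t^2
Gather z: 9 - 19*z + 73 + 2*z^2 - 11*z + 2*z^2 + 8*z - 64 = 4*z^2 - 22*z + 18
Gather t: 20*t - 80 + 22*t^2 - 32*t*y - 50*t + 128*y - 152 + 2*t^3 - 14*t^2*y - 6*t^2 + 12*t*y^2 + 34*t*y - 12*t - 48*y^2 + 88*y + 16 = 2*t^3 + t^2*(16 - 14*y) + t*(12*y^2 + 2*y - 42) - 48*y^2 + 216*y - 216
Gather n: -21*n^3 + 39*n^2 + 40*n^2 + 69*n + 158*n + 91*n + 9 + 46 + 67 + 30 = -21*n^3 + 79*n^2 + 318*n + 152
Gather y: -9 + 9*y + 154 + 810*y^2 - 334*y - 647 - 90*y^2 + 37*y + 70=720*y^2 - 288*y - 432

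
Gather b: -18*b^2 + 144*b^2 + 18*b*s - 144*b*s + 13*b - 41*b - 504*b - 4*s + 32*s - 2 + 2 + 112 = 126*b^2 + b*(-126*s - 532) + 28*s + 112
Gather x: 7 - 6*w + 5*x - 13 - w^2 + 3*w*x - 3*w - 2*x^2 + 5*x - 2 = -w^2 - 9*w - 2*x^2 + x*(3*w + 10) - 8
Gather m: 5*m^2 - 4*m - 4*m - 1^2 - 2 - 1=5*m^2 - 8*m - 4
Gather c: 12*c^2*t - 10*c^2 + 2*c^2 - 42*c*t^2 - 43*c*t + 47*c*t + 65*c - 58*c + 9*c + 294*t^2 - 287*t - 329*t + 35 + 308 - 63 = c^2*(12*t - 8) + c*(-42*t^2 + 4*t + 16) + 294*t^2 - 616*t + 280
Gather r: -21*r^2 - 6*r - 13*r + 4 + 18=-21*r^2 - 19*r + 22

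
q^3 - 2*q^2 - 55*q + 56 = (q - 8)*(q - 1)*(q + 7)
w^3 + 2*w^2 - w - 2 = (w - 1)*(w + 1)*(w + 2)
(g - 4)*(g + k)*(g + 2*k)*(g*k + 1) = g^4*k + 3*g^3*k^2 - 4*g^3*k + g^3 + 2*g^2*k^3 - 12*g^2*k^2 + 3*g^2*k - 4*g^2 - 8*g*k^3 + 2*g*k^2 - 12*g*k - 8*k^2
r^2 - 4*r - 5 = (r - 5)*(r + 1)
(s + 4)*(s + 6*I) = s^2 + 4*s + 6*I*s + 24*I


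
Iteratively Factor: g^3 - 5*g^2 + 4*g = (g)*(g^2 - 5*g + 4) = g*(g - 4)*(g - 1)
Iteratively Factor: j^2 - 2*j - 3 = (j - 3)*(j + 1)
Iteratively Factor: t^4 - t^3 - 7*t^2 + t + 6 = (t - 3)*(t^3 + 2*t^2 - t - 2) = (t - 3)*(t + 2)*(t^2 - 1) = (t - 3)*(t + 1)*(t + 2)*(t - 1)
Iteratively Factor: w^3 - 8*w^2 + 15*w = (w - 5)*(w^2 - 3*w) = (w - 5)*(w - 3)*(w)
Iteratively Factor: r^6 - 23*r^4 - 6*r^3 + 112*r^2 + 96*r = (r + 4)*(r^5 - 4*r^4 - 7*r^3 + 22*r^2 + 24*r) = r*(r + 4)*(r^4 - 4*r^3 - 7*r^2 + 22*r + 24) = r*(r - 4)*(r + 4)*(r^3 - 7*r - 6) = r*(r - 4)*(r + 1)*(r + 4)*(r^2 - r - 6) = r*(r - 4)*(r + 1)*(r + 2)*(r + 4)*(r - 3)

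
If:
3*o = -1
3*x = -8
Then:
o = -1/3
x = -8/3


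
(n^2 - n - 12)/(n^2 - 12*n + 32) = (n + 3)/(n - 8)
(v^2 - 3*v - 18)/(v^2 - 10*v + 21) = (v^2 - 3*v - 18)/(v^2 - 10*v + 21)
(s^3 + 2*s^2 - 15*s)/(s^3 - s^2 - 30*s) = (s - 3)/(s - 6)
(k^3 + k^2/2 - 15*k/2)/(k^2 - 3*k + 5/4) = 2*k*(k + 3)/(2*k - 1)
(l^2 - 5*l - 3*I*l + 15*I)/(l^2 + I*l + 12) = (l - 5)/(l + 4*I)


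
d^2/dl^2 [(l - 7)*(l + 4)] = 2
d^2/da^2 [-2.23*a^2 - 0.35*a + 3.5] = -4.46000000000000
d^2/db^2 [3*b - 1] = 0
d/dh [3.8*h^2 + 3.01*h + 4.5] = 7.6*h + 3.01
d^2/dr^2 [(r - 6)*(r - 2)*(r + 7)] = 6*r - 2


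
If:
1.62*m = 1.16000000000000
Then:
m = 0.72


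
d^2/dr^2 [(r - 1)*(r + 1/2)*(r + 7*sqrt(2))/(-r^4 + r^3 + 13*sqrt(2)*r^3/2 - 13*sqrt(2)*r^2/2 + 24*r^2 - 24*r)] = 2*(-4*r^6 - 84*sqrt(2)*r^5 - 6*r^5 - 45*sqrt(2)*r^4 + 804*r^4 - 2414*sqrt(2)*r^3 + 1239*r^3 - 2541*sqrt(2)*r^2 - 13104*r - 8064*sqrt(2))/(r^3*(4*r^6 - 78*sqrt(2)*r^5 + 726*r^4 + 1547*sqrt(2)*r^3 - 17424*r^2 - 44928*sqrt(2)*r - 55296))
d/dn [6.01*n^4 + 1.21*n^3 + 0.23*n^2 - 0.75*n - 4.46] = 24.04*n^3 + 3.63*n^2 + 0.46*n - 0.75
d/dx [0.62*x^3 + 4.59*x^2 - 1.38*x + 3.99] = 1.86*x^2 + 9.18*x - 1.38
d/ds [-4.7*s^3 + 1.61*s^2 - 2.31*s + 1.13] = -14.1*s^2 + 3.22*s - 2.31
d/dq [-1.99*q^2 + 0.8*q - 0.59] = 0.8 - 3.98*q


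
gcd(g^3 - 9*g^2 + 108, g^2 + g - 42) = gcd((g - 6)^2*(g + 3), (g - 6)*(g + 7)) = g - 6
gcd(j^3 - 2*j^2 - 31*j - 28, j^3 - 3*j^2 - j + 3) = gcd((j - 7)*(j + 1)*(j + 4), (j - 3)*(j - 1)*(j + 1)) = j + 1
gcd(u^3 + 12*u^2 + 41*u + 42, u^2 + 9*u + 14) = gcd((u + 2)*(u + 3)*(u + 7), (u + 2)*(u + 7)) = u^2 + 9*u + 14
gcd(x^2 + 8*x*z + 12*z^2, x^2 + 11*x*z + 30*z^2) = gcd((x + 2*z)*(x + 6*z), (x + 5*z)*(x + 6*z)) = x + 6*z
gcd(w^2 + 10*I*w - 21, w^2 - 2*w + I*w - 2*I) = 1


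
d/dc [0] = 0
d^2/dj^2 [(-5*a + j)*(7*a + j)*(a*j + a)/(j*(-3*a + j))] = 10*a^2*(63*a^3 - 63*a^2*j + 4*a*j^3 + 21*a*j^2 - j^3)/(j^3*(27*a^3 - 27*a^2*j + 9*a*j^2 - j^3))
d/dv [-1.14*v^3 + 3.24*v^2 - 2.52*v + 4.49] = -3.42*v^2 + 6.48*v - 2.52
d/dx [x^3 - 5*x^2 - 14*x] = 3*x^2 - 10*x - 14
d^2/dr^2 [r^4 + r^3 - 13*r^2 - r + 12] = 12*r^2 + 6*r - 26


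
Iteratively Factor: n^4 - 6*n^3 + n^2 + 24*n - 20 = (n - 5)*(n^3 - n^2 - 4*n + 4) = (n - 5)*(n + 2)*(n^2 - 3*n + 2) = (n - 5)*(n - 1)*(n + 2)*(n - 2)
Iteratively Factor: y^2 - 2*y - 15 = (y + 3)*(y - 5)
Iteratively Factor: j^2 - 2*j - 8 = (j + 2)*(j - 4)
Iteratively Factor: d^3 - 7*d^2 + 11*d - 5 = (d - 1)*(d^2 - 6*d + 5) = (d - 5)*(d - 1)*(d - 1)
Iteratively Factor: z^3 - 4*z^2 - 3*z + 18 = (z + 2)*(z^2 - 6*z + 9) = (z - 3)*(z + 2)*(z - 3)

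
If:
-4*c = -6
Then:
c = 3/2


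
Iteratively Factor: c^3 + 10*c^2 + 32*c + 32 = (c + 2)*(c^2 + 8*c + 16) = (c + 2)*(c + 4)*(c + 4)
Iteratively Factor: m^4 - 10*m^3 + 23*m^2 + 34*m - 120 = (m - 4)*(m^3 - 6*m^2 - m + 30) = (m - 5)*(m - 4)*(m^2 - m - 6) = (m - 5)*(m - 4)*(m - 3)*(m + 2)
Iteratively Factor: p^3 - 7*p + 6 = (p - 1)*(p^2 + p - 6) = (p - 1)*(p + 3)*(p - 2)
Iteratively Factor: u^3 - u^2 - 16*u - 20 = (u - 5)*(u^2 + 4*u + 4) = (u - 5)*(u + 2)*(u + 2)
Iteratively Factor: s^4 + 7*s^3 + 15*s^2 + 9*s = (s + 3)*(s^3 + 4*s^2 + 3*s) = (s + 3)^2*(s^2 + s) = (s + 1)*(s + 3)^2*(s)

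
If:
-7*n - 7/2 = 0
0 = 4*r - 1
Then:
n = -1/2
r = 1/4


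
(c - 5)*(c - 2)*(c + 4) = c^3 - 3*c^2 - 18*c + 40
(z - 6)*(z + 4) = z^2 - 2*z - 24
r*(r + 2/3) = r^2 + 2*r/3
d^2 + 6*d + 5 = (d + 1)*(d + 5)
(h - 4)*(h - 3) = h^2 - 7*h + 12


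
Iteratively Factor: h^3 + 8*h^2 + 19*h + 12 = (h + 4)*(h^2 + 4*h + 3) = (h + 1)*(h + 4)*(h + 3)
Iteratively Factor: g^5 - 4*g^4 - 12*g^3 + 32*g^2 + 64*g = (g + 2)*(g^4 - 6*g^3 + 32*g) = (g - 4)*(g + 2)*(g^3 - 2*g^2 - 8*g) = (g - 4)*(g + 2)^2*(g^2 - 4*g) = (g - 4)^2*(g + 2)^2*(g)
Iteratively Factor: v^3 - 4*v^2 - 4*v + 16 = (v - 4)*(v^2 - 4) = (v - 4)*(v + 2)*(v - 2)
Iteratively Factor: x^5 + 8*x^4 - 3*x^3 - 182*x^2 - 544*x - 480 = (x + 4)*(x^4 + 4*x^3 - 19*x^2 - 106*x - 120) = (x - 5)*(x + 4)*(x^3 + 9*x^2 + 26*x + 24) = (x - 5)*(x + 2)*(x + 4)*(x^2 + 7*x + 12) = (x - 5)*(x + 2)*(x + 3)*(x + 4)*(x + 4)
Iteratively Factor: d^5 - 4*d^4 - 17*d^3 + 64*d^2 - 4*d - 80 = (d - 2)*(d^4 - 2*d^3 - 21*d^2 + 22*d + 40) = (d - 2)*(d + 4)*(d^3 - 6*d^2 + 3*d + 10) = (d - 2)^2*(d + 4)*(d^2 - 4*d - 5) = (d - 5)*(d - 2)^2*(d + 4)*(d + 1)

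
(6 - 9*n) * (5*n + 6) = -45*n^2 - 24*n + 36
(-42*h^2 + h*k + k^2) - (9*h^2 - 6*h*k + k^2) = -51*h^2 + 7*h*k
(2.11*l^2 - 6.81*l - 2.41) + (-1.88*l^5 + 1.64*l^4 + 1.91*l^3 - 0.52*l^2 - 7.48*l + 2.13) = -1.88*l^5 + 1.64*l^4 + 1.91*l^3 + 1.59*l^2 - 14.29*l - 0.28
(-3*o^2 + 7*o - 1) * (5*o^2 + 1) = -15*o^4 + 35*o^3 - 8*o^2 + 7*o - 1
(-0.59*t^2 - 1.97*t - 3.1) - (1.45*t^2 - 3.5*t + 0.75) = -2.04*t^2 + 1.53*t - 3.85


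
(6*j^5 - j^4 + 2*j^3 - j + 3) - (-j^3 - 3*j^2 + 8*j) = 6*j^5 - j^4 + 3*j^3 + 3*j^2 - 9*j + 3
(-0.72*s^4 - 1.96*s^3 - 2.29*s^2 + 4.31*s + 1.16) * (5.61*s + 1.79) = -4.0392*s^5 - 12.2844*s^4 - 16.3553*s^3 + 20.08*s^2 + 14.2225*s + 2.0764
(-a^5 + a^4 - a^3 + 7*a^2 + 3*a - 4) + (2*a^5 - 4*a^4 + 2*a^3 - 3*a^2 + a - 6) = a^5 - 3*a^4 + a^3 + 4*a^2 + 4*a - 10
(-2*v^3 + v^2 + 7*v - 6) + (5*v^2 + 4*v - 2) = -2*v^3 + 6*v^2 + 11*v - 8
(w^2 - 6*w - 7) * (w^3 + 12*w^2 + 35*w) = w^5 + 6*w^4 - 44*w^3 - 294*w^2 - 245*w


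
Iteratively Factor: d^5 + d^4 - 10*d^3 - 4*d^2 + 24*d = (d - 2)*(d^4 + 3*d^3 - 4*d^2 - 12*d) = d*(d - 2)*(d^3 + 3*d^2 - 4*d - 12) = d*(d - 2)*(d + 2)*(d^2 + d - 6) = d*(d - 2)^2*(d + 2)*(d + 3)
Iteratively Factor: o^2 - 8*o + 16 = (o - 4)*(o - 4)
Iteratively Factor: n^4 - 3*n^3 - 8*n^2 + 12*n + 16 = (n + 2)*(n^3 - 5*n^2 + 2*n + 8) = (n - 4)*(n + 2)*(n^2 - n - 2) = (n - 4)*(n - 2)*(n + 2)*(n + 1)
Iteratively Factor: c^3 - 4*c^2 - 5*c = (c - 5)*(c^2 + c) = c*(c - 5)*(c + 1)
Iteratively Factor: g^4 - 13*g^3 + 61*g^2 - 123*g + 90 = (g - 5)*(g^3 - 8*g^2 + 21*g - 18) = (g - 5)*(g - 2)*(g^2 - 6*g + 9) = (g - 5)*(g - 3)*(g - 2)*(g - 3)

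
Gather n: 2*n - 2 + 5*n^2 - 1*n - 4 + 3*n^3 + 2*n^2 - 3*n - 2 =3*n^3 + 7*n^2 - 2*n - 8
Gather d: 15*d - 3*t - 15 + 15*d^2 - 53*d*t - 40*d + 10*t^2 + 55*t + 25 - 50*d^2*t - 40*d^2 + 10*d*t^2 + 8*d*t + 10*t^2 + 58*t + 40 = d^2*(-50*t - 25) + d*(10*t^2 - 45*t - 25) + 20*t^2 + 110*t + 50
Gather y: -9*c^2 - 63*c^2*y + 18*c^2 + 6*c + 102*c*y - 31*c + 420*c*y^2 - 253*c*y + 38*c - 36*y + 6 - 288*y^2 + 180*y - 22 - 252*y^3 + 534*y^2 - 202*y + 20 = 9*c^2 + 13*c - 252*y^3 + y^2*(420*c + 246) + y*(-63*c^2 - 151*c - 58) + 4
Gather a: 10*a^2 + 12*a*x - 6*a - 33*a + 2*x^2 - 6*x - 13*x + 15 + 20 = 10*a^2 + a*(12*x - 39) + 2*x^2 - 19*x + 35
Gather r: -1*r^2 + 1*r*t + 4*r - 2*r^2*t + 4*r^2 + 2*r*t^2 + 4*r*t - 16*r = r^2*(3 - 2*t) + r*(2*t^2 + 5*t - 12)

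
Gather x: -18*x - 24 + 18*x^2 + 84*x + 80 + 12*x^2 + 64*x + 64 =30*x^2 + 130*x + 120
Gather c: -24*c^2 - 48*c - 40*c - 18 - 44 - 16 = -24*c^2 - 88*c - 78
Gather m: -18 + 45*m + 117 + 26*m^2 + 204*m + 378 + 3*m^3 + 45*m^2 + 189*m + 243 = 3*m^3 + 71*m^2 + 438*m + 720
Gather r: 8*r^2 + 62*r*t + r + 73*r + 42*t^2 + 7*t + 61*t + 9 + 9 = 8*r^2 + r*(62*t + 74) + 42*t^2 + 68*t + 18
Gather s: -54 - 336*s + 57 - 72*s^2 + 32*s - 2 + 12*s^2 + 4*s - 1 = -60*s^2 - 300*s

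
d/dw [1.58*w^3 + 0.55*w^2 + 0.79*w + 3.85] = 4.74*w^2 + 1.1*w + 0.79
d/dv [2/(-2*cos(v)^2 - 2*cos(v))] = -(sin(v)/cos(v)^2 + 2*tan(v))/(cos(v) + 1)^2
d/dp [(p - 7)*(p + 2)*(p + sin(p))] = (p - 7)*(p + 2)*(cos(p) + 1) + (p - 7)*(p + sin(p)) + (p + 2)*(p + sin(p))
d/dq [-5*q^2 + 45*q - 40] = 45 - 10*q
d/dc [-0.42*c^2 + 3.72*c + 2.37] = 3.72 - 0.84*c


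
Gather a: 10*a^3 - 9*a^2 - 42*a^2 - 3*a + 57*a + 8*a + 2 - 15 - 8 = 10*a^3 - 51*a^2 + 62*a - 21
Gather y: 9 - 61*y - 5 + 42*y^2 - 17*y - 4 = 42*y^2 - 78*y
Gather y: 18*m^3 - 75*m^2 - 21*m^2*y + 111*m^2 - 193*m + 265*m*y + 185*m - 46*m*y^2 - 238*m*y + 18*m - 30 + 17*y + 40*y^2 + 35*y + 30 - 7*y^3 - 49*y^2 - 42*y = 18*m^3 + 36*m^2 + 10*m - 7*y^3 + y^2*(-46*m - 9) + y*(-21*m^2 + 27*m + 10)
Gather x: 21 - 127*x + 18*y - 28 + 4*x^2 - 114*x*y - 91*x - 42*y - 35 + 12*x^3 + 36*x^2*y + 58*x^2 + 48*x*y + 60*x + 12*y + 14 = 12*x^3 + x^2*(36*y + 62) + x*(-66*y - 158) - 12*y - 28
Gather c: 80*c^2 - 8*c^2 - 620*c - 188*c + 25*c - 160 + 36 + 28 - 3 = 72*c^2 - 783*c - 99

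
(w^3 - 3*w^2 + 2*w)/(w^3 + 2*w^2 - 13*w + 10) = w/(w + 5)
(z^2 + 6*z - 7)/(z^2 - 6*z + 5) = (z + 7)/(z - 5)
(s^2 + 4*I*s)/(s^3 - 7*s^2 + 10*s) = (s + 4*I)/(s^2 - 7*s + 10)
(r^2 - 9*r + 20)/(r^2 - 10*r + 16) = (r^2 - 9*r + 20)/(r^2 - 10*r + 16)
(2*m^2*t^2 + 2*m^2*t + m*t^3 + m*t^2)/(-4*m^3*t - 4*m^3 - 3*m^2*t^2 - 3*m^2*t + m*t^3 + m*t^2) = t*(2*m + t)/(-4*m^2 - 3*m*t + t^2)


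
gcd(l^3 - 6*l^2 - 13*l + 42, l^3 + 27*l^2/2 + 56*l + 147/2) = l + 3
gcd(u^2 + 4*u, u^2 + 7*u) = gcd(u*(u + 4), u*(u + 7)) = u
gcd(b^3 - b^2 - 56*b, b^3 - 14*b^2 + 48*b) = b^2 - 8*b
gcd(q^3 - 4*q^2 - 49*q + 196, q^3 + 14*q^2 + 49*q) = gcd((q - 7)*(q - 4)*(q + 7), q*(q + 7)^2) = q + 7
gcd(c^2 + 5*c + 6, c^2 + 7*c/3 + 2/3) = c + 2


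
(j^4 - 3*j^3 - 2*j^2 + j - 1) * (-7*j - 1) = -7*j^5 + 20*j^4 + 17*j^3 - 5*j^2 + 6*j + 1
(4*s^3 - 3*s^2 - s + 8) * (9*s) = 36*s^4 - 27*s^3 - 9*s^2 + 72*s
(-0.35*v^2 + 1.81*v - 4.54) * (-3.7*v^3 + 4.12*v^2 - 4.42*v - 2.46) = 1.295*v^5 - 8.139*v^4 + 25.8022*v^3 - 25.844*v^2 + 15.6142*v + 11.1684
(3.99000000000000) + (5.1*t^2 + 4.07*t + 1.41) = 5.1*t^2 + 4.07*t + 5.4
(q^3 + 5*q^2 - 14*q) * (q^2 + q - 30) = q^5 + 6*q^4 - 39*q^3 - 164*q^2 + 420*q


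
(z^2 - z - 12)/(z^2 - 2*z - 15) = (z - 4)/(z - 5)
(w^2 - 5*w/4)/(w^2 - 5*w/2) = (4*w - 5)/(2*(2*w - 5))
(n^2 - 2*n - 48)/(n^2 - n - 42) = (n - 8)/(n - 7)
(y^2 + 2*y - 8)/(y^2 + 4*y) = (y - 2)/y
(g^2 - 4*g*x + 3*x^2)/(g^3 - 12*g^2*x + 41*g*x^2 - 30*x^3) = (g - 3*x)/(g^2 - 11*g*x + 30*x^2)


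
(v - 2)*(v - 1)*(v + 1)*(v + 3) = v^4 + v^3 - 7*v^2 - v + 6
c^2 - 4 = (c - 2)*(c + 2)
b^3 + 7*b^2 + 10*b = b*(b + 2)*(b + 5)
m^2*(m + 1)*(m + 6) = m^4 + 7*m^3 + 6*m^2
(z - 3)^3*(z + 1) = z^4 - 8*z^3 + 18*z^2 - 27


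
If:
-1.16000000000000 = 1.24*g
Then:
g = -0.94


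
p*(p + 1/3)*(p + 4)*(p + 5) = p^4 + 28*p^3/3 + 23*p^2 + 20*p/3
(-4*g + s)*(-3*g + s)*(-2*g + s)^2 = 48*g^4 - 76*g^3*s + 44*g^2*s^2 - 11*g*s^3 + s^4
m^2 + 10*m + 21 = (m + 3)*(m + 7)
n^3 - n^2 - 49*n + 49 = (n - 7)*(n - 1)*(n + 7)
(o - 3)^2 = o^2 - 6*o + 9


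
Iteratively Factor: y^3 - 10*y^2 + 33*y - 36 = (y - 3)*(y^2 - 7*y + 12) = (y - 3)^2*(y - 4)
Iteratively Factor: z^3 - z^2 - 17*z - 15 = (z + 1)*(z^2 - 2*z - 15) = (z - 5)*(z + 1)*(z + 3)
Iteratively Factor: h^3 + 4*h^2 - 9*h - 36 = (h - 3)*(h^2 + 7*h + 12) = (h - 3)*(h + 3)*(h + 4)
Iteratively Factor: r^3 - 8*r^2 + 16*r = (r - 4)*(r^2 - 4*r) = r*(r - 4)*(r - 4)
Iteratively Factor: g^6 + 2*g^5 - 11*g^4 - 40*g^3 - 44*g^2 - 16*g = (g)*(g^5 + 2*g^4 - 11*g^3 - 40*g^2 - 44*g - 16) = g*(g + 1)*(g^4 + g^3 - 12*g^2 - 28*g - 16) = g*(g - 4)*(g + 1)*(g^3 + 5*g^2 + 8*g + 4) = g*(g - 4)*(g + 1)^2*(g^2 + 4*g + 4) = g*(g - 4)*(g + 1)^2*(g + 2)*(g + 2)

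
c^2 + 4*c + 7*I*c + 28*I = (c + 4)*(c + 7*I)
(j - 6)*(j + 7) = j^2 + j - 42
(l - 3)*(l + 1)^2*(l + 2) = l^4 + l^3 - 7*l^2 - 13*l - 6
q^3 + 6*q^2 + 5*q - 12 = (q - 1)*(q + 3)*(q + 4)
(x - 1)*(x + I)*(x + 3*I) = x^3 - x^2 + 4*I*x^2 - 3*x - 4*I*x + 3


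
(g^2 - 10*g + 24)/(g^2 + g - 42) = (g - 4)/(g + 7)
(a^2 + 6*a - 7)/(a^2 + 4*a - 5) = (a + 7)/(a + 5)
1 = 1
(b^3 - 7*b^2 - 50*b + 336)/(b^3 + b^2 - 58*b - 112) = (b - 6)/(b + 2)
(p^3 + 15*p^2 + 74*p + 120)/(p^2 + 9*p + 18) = (p^2 + 9*p + 20)/(p + 3)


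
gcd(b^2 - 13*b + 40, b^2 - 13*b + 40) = b^2 - 13*b + 40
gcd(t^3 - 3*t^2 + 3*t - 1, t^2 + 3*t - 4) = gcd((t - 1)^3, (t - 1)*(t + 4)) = t - 1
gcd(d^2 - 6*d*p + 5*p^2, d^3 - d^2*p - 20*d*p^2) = -d + 5*p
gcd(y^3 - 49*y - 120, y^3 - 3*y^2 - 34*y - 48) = y^2 - 5*y - 24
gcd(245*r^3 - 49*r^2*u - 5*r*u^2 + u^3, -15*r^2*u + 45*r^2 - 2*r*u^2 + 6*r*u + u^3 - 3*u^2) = 5*r - u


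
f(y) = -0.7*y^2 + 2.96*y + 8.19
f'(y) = 2.96 - 1.4*y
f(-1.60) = 1.66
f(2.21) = 11.31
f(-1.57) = 1.82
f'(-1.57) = 5.16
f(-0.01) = 8.16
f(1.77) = 11.24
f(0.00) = 8.19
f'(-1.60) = 5.20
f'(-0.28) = 3.35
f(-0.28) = 7.31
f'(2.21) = -0.13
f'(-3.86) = 8.36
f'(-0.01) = 2.97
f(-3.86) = -13.67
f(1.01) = 10.47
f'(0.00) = 2.96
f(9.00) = -21.87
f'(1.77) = 0.48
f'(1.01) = 1.55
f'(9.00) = -9.64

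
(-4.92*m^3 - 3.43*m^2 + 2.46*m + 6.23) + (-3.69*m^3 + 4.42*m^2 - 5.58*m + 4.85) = -8.61*m^3 + 0.99*m^2 - 3.12*m + 11.08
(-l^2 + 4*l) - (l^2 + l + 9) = -2*l^2 + 3*l - 9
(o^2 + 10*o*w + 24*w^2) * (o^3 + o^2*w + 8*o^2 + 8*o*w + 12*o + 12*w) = o^5 + 11*o^4*w + 8*o^4 + 34*o^3*w^2 + 88*o^3*w + 12*o^3 + 24*o^2*w^3 + 272*o^2*w^2 + 132*o^2*w + 192*o*w^3 + 408*o*w^2 + 288*w^3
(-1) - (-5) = 4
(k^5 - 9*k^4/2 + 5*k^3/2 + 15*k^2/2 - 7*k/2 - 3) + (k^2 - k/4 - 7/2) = k^5 - 9*k^4/2 + 5*k^3/2 + 17*k^2/2 - 15*k/4 - 13/2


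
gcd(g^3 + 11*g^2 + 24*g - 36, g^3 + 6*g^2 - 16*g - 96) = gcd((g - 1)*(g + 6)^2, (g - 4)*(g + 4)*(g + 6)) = g + 6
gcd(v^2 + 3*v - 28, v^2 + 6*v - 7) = v + 7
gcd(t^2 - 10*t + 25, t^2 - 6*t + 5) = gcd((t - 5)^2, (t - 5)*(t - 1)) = t - 5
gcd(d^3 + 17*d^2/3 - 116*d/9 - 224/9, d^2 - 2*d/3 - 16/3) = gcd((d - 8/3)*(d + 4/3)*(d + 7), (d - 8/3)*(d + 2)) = d - 8/3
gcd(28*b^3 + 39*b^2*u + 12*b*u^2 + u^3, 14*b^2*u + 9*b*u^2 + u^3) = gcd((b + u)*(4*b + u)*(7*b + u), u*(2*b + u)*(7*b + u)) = 7*b + u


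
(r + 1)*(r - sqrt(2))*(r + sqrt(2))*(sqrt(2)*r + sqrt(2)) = sqrt(2)*r^4 + 2*sqrt(2)*r^3 - sqrt(2)*r^2 - 4*sqrt(2)*r - 2*sqrt(2)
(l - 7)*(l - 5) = l^2 - 12*l + 35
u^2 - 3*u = u*(u - 3)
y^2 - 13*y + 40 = (y - 8)*(y - 5)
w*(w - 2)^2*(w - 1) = w^4 - 5*w^3 + 8*w^2 - 4*w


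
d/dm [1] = 0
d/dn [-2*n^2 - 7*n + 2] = -4*n - 7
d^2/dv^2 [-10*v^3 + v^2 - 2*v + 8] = 2 - 60*v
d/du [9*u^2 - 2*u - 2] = 18*u - 2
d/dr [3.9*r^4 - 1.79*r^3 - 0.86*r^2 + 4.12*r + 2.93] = 15.6*r^3 - 5.37*r^2 - 1.72*r + 4.12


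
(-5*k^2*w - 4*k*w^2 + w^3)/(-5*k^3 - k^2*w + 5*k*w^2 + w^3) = w*(-5*k + w)/(-5*k^2 + 4*k*w + w^2)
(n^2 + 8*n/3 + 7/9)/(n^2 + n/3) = (n + 7/3)/n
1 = 1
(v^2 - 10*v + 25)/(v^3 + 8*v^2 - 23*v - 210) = (v - 5)/(v^2 + 13*v + 42)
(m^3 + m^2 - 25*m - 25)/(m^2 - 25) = m + 1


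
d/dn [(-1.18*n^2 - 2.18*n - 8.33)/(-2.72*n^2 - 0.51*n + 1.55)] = (-5.3278*n^2 - 48.9732*n - 7.6273)/(7.3984*n^4 + 2.7744*n^3 - 8.1719*n^2 - 1.581*n + 2.4025)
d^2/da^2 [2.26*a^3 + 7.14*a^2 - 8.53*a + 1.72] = 13.56*a + 14.28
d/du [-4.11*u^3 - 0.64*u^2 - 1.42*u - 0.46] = -12.33*u^2 - 1.28*u - 1.42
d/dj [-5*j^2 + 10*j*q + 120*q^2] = -10*j + 10*q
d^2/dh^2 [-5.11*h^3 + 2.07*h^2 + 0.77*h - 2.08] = 4.14 - 30.66*h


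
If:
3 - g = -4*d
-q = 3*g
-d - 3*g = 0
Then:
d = -9/13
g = 3/13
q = -9/13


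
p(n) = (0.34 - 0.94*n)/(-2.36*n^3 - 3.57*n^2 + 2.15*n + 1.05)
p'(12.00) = -0.00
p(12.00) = 0.00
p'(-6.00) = 0.01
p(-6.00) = 0.02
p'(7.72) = -0.00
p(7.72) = 0.01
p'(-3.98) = 0.04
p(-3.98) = 0.05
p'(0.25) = -0.70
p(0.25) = 0.08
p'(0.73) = -53.88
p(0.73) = 1.72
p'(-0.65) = -1.70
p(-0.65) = -0.79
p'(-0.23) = -14.54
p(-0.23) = 1.41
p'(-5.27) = 0.01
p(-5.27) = 0.02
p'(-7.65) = 0.00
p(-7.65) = 0.01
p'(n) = (0.34 - 0.94*n)*(7.08*n^2 + 7.14*n - 2.15)/(-2.36*n^3 - 3.57*n^2 + 2.15*n + 1.05)^2 - 0.94/(-2.36*n^3 - 3.57*n^2 + 2.15*n + 1.05)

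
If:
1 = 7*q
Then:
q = 1/7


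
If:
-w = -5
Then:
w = 5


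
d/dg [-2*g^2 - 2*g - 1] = -4*g - 2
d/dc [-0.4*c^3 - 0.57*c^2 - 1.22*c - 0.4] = -1.2*c^2 - 1.14*c - 1.22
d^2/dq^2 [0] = 0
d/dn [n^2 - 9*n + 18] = 2*n - 9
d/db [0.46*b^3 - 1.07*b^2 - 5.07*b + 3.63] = 1.38*b^2 - 2.14*b - 5.07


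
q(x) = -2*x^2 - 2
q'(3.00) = -12.00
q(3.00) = -20.00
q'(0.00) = 0.00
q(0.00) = -2.00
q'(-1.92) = 7.68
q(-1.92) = -9.37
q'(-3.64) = 14.56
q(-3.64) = -28.50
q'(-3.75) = 15.00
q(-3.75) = -30.12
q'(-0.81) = 3.24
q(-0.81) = -3.31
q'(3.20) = -12.80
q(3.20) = -22.48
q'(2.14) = -8.56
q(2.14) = -11.16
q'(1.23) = -4.92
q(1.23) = -5.03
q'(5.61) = -22.44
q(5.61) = -64.94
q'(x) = -4*x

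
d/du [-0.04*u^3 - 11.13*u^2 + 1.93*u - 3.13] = -0.12*u^2 - 22.26*u + 1.93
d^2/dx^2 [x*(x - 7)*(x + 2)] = 6*x - 10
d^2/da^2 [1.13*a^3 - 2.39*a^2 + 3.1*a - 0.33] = 6.78*a - 4.78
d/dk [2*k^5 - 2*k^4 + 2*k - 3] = 10*k^4 - 8*k^3 + 2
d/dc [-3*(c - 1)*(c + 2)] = -6*c - 3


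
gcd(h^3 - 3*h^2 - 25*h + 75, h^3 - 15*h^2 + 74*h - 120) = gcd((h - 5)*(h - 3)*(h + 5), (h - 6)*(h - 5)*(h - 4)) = h - 5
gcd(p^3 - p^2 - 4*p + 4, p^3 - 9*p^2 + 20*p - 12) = p^2 - 3*p + 2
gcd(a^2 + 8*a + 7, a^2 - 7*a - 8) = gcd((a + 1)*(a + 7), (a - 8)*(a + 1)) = a + 1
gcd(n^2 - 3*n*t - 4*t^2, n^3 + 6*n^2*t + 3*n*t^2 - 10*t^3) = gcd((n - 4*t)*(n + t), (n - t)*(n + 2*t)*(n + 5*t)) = 1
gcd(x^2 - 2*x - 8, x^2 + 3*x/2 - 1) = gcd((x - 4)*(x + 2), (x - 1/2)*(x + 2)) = x + 2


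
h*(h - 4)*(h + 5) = h^3 + h^2 - 20*h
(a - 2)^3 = a^3 - 6*a^2 + 12*a - 8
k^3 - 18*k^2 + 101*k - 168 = (k - 8)*(k - 7)*(k - 3)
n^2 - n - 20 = (n - 5)*(n + 4)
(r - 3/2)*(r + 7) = r^2 + 11*r/2 - 21/2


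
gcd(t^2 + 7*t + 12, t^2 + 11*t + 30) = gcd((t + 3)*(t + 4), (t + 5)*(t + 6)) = 1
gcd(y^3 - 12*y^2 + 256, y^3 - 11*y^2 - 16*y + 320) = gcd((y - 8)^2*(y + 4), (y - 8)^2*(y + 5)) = y^2 - 16*y + 64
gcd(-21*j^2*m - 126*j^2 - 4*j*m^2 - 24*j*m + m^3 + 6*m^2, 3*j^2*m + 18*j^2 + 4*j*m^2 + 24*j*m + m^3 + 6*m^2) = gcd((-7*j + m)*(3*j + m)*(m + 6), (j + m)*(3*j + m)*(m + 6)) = 3*j*m + 18*j + m^2 + 6*m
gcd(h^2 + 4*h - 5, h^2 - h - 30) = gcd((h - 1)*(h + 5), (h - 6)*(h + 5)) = h + 5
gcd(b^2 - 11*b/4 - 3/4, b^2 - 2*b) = 1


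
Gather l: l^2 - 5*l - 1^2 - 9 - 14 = l^2 - 5*l - 24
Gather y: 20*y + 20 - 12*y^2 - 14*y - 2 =-12*y^2 + 6*y + 18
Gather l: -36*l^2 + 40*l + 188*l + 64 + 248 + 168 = -36*l^2 + 228*l + 480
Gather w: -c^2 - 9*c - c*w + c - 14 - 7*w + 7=-c^2 - 8*c + w*(-c - 7) - 7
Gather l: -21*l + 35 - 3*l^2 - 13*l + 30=-3*l^2 - 34*l + 65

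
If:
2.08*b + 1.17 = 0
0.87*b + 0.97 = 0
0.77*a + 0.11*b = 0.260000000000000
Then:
No Solution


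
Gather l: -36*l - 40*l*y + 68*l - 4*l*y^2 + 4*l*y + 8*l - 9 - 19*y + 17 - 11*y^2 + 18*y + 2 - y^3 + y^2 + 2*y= l*(-4*y^2 - 36*y + 40) - y^3 - 10*y^2 + y + 10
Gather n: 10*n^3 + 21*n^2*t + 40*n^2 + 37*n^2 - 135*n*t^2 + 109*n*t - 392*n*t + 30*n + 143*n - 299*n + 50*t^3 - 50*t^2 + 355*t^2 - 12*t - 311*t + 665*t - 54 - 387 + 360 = 10*n^3 + n^2*(21*t + 77) + n*(-135*t^2 - 283*t - 126) + 50*t^3 + 305*t^2 + 342*t - 81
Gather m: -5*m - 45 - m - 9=-6*m - 54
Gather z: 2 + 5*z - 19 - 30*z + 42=25 - 25*z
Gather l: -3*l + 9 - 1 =8 - 3*l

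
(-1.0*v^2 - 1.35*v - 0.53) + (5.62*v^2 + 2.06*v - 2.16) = 4.62*v^2 + 0.71*v - 2.69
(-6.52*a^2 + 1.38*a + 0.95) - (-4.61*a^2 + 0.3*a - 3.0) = -1.91*a^2 + 1.08*a + 3.95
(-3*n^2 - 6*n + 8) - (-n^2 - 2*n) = -2*n^2 - 4*n + 8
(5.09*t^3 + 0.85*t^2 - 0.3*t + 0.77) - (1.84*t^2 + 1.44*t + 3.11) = 5.09*t^3 - 0.99*t^2 - 1.74*t - 2.34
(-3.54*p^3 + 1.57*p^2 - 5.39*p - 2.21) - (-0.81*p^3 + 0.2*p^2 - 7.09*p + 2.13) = -2.73*p^3 + 1.37*p^2 + 1.7*p - 4.34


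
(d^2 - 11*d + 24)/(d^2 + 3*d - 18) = (d - 8)/(d + 6)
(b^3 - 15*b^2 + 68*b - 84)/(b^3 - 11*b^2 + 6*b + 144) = (b^2 - 9*b + 14)/(b^2 - 5*b - 24)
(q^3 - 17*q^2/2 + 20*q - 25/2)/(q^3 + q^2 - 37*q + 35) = (q - 5/2)/(q + 7)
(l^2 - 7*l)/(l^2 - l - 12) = l*(7 - l)/(-l^2 + l + 12)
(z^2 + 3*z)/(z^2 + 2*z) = (z + 3)/(z + 2)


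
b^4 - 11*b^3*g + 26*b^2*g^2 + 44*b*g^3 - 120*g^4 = (b - 6*g)*(b - 5*g)*(b - 2*g)*(b + 2*g)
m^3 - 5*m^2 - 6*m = m*(m - 6)*(m + 1)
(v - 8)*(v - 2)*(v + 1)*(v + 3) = v^4 - 6*v^3 - 21*v^2 + 34*v + 48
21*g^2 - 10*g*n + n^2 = (-7*g + n)*(-3*g + n)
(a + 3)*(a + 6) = a^2 + 9*a + 18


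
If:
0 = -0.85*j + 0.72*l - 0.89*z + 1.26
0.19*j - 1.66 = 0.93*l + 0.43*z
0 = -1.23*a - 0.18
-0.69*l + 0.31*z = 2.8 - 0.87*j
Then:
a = -0.15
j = 4.30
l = 0.25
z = -2.49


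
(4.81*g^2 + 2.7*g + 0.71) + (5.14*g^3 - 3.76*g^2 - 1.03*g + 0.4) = 5.14*g^3 + 1.05*g^2 + 1.67*g + 1.11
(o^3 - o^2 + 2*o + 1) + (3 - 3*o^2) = o^3 - 4*o^2 + 2*o + 4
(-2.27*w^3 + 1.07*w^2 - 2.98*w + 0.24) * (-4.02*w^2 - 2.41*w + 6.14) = 9.1254*w^5 + 1.1693*w^4 - 4.5369*w^3 + 12.7868*w^2 - 18.8756*w + 1.4736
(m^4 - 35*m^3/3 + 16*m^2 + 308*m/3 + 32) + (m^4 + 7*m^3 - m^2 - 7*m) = 2*m^4 - 14*m^3/3 + 15*m^2 + 287*m/3 + 32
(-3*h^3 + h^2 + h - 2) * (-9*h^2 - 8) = 27*h^5 - 9*h^4 + 15*h^3 + 10*h^2 - 8*h + 16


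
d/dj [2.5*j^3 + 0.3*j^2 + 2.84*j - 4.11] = 7.5*j^2 + 0.6*j + 2.84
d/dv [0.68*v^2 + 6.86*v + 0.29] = 1.36*v + 6.86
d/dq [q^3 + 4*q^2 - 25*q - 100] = 3*q^2 + 8*q - 25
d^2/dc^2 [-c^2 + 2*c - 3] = -2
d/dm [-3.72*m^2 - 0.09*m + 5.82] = -7.44*m - 0.09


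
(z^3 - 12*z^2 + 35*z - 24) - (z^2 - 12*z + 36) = z^3 - 13*z^2 + 47*z - 60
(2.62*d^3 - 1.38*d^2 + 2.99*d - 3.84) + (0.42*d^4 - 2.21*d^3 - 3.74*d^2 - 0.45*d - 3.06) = 0.42*d^4 + 0.41*d^3 - 5.12*d^2 + 2.54*d - 6.9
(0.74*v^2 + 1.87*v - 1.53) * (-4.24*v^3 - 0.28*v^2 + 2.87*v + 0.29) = -3.1376*v^5 - 8.136*v^4 + 8.0874*v^3 + 6.0099*v^2 - 3.8488*v - 0.4437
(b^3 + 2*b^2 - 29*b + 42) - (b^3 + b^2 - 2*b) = b^2 - 27*b + 42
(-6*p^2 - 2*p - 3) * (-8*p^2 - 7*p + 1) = 48*p^4 + 58*p^3 + 32*p^2 + 19*p - 3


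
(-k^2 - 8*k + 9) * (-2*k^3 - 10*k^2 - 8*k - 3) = 2*k^5 + 26*k^4 + 70*k^3 - 23*k^2 - 48*k - 27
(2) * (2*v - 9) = 4*v - 18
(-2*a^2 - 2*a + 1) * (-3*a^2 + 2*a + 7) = 6*a^4 + 2*a^3 - 21*a^2 - 12*a + 7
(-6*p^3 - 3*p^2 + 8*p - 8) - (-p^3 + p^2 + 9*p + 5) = -5*p^3 - 4*p^2 - p - 13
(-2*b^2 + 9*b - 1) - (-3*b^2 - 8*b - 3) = b^2 + 17*b + 2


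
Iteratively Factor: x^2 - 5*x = (x - 5)*(x)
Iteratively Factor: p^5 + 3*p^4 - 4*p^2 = (p + 2)*(p^4 + p^3 - 2*p^2) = p*(p + 2)*(p^3 + p^2 - 2*p) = p*(p - 1)*(p + 2)*(p^2 + 2*p) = p^2*(p - 1)*(p + 2)*(p + 2)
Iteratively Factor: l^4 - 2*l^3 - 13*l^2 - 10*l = (l)*(l^3 - 2*l^2 - 13*l - 10) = l*(l - 5)*(l^2 + 3*l + 2) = l*(l - 5)*(l + 1)*(l + 2)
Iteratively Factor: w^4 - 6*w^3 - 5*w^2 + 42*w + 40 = (w - 5)*(w^3 - w^2 - 10*w - 8) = (w - 5)*(w - 4)*(w^2 + 3*w + 2) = (w - 5)*(w - 4)*(w + 1)*(w + 2)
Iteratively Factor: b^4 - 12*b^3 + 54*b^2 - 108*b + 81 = (b - 3)*(b^3 - 9*b^2 + 27*b - 27) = (b - 3)^2*(b^2 - 6*b + 9) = (b - 3)^3*(b - 3)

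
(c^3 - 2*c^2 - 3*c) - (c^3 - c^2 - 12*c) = -c^2 + 9*c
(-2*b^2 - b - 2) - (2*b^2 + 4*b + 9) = -4*b^2 - 5*b - 11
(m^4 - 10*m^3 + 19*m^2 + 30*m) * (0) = 0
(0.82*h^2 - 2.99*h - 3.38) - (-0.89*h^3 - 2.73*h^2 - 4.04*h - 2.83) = 0.89*h^3 + 3.55*h^2 + 1.05*h - 0.55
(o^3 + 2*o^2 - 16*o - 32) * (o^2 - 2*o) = o^5 - 20*o^3 + 64*o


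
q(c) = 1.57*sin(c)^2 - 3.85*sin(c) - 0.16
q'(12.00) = -4.67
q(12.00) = 2.36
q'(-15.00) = 4.48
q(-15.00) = 3.01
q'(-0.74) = -4.41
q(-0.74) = 3.15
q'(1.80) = 0.18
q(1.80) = -2.42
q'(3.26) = 4.19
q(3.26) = 0.32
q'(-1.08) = -3.12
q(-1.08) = 4.46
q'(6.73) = -2.25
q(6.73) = -1.53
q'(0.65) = -1.55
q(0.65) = -1.91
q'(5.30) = -3.58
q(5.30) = 4.13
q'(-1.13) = -2.85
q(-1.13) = 4.61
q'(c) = 3.14*sin(c)*cos(c) - 3.85*cos(c)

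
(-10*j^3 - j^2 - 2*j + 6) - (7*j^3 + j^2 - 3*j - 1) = -17*j^3 - 2*j^2 + j + 7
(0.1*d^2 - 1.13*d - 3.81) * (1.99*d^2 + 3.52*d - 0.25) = 0.199*d^4 - 1.8967*d^3 - 11.5845*d^2 - 13.1287*d + 0.9525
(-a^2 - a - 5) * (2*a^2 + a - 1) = -2*a^4 - 3*a^3 - 10*a^2 - 4*a + 5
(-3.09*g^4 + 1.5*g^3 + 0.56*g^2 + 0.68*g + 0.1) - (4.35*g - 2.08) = -3.09*g^4 + 1.5*g^3 + 0.56*g^2 - 3.67*g + 2.18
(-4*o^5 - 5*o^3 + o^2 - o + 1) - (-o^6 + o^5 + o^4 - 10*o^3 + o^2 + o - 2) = o^6 - 5*o^5 - o^4 + 5*o^3 - 2*o + 3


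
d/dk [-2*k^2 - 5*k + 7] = -4*k - 5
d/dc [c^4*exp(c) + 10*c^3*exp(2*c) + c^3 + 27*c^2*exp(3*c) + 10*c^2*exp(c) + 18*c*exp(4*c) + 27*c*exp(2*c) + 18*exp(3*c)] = c^4*exp(c) + 20*c^3*exp(2*c) + 4*c^3*exp(c) + 81*c^2*exp(3*c) + 30*c^2*exp(2*c) + 10*c^2*exp(c) + 3*c^2 + 72*c*exp(4*c) + 54*c*exp(3*c) + 54*c*exp(2*c) + 20*c*exp(c) + 18*exp(4*c) + 54*exp(3*c) + 27*exp(2*c)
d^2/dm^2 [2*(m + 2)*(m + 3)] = 4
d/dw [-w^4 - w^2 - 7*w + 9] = -4*w^3 - 2*w - 7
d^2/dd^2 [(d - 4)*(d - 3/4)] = 2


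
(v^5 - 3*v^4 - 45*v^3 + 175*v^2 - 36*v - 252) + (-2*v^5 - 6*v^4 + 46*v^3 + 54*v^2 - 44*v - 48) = -v^5 - 9*v^4 + v^3 + 229*v^2 - 80*v - 300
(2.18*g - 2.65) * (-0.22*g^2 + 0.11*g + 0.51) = -0.4796*g^3 + 0.8228*g^2 + 0.8203*g - 1.3515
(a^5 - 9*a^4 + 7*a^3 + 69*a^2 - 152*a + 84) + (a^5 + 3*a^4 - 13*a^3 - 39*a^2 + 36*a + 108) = 2*a^5 - 6*a^4 - 6*a^3 + 30*a^2 - 116*a + 192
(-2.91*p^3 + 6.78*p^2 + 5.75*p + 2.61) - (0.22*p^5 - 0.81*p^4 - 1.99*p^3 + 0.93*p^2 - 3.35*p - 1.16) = -0.22*p^5 + 0.81*p^4 - 0.92*p^3 + 5.85*p^2 + 9.1*p + 3.77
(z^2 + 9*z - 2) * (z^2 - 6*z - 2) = z^4 + 3*z^3 - 58*z^2 - 6*z + 4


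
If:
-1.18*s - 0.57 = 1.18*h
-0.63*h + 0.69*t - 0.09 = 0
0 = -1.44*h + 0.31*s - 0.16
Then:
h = -0.18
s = -0.31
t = -0.03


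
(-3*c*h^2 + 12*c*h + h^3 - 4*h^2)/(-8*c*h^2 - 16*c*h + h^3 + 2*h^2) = (3*c*h - 12*c - h^2 + 4*h)/(8*c*h + 16*c - h^2 - 2*h)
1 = 1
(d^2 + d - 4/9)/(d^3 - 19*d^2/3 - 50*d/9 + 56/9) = (3*d - 1)/(3*d^2 - 23*d + 14)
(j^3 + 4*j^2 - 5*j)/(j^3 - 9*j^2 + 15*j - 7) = j*(j + 5)/(j^2 - 8*j + 7)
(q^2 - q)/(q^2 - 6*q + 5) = q/(q - 5)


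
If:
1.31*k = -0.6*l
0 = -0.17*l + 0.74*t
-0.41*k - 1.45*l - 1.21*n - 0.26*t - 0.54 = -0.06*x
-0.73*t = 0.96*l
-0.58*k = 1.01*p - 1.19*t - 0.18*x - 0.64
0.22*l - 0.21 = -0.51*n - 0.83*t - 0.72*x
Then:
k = 0.00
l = 0.00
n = -0.42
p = 0.74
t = 0.00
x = 0.59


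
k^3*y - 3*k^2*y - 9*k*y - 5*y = (k - 5)*(k + 1)*(k*y + y)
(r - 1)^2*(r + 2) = r^3 - 3*r + 2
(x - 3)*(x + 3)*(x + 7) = x^3 + 7*x^2 - 9*x - 63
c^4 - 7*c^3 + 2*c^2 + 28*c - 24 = (c - 6)*(c - 2)*(c - 1)*(c + 2)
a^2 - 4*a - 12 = (a - 6)*(a + 2)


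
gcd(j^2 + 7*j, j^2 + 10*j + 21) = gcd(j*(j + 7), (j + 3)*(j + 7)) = j + 7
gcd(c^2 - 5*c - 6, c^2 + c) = c + 1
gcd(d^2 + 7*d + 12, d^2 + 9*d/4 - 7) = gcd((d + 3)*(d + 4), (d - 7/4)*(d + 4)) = d + 4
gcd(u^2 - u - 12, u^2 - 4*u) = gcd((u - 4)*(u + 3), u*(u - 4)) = u - 4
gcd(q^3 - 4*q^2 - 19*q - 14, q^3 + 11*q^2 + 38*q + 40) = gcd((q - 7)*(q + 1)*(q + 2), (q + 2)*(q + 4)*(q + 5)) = q + 2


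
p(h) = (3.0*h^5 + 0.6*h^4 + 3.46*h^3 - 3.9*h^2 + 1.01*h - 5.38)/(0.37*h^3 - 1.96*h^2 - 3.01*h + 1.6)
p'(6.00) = -9441.21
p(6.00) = -3480.74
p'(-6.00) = -65.00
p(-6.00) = 179.25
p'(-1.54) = 5718.54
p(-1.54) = -218.18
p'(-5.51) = -58.00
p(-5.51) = 149.12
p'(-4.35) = -41.71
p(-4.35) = 91.32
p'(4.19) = -272.60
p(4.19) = -233.13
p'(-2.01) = 35.38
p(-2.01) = 42.74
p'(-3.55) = -30.37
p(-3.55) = 62.45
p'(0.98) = -7.86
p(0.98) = 0.56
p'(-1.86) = 106.47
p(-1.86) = 52.27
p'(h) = (-1.11*h^2 + 3.92*h + 3.01)*(3.0*h^5 + 0.6*h^4 + 3.46*h^3 - 3.9*h^2 + 1.01*h - 5.38)/(0.37*h^3 - 1.96*h^2 - 3.01*h + 1.6)^2 + (15.0*h^4 + 2.4*h^3 + 10.38*h^2 - 7.8*h + 1.01)/(0.37*h^3 - 1.96*h^2 - 3.01*h + 1.6)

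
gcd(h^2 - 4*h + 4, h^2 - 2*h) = h - 2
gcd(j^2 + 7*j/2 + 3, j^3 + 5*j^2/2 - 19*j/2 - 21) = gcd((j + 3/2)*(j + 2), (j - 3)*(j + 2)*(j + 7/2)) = j + 2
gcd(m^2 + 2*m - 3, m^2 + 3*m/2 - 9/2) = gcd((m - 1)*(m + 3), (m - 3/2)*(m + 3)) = m + 3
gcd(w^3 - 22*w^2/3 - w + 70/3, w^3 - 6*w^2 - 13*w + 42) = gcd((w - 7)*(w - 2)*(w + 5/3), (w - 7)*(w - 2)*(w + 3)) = w^2 - 9*w + 14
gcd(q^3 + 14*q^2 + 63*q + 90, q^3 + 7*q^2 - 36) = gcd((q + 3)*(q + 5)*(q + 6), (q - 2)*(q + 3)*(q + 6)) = q^2 + 9*q + 18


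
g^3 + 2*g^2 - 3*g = g*(g - 1)*(g + 3)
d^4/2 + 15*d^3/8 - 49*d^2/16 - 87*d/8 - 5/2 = (d/2 + 1)*(d - 5/2)*(d + 1/4)*(d + 4)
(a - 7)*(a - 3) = a^2 - 10*a + 21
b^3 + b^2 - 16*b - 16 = (b - 4)*(b + 1)*(b + 4)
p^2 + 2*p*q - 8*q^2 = (p - 2*q)*(p + 4*q)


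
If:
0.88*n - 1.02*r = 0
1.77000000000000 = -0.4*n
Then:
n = -4.42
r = -3.82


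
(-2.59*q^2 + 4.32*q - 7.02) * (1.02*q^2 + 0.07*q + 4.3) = -2.6418*q^4 + 4.2251*q^3 - 17.995*q^2 + 18.0846*q - 30.186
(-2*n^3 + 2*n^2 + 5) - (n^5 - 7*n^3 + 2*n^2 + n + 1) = -n^5 + 5*n^3 - n + 4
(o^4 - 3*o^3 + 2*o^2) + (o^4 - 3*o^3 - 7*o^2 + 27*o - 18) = 2*o^4 - 6*o^3 - 5*o^2 + 27*o - 18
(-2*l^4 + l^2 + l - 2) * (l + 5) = -2*l^5 - 10*l^4 + l^3 + 6*l^2 + 3*l - 10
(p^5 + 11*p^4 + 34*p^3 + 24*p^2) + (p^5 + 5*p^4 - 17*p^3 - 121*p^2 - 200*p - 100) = 2*p^5 + 16*p^4 + 17*p^3 - 97*p^2 - 200*p - 100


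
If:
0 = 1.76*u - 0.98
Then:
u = 0.56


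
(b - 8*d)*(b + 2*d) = b^2 - 6*b*d - 16*d^2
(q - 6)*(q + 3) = q^2 - 3*q - 18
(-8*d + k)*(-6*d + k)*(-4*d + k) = -192*d^3 + 104*d^2*k - 18*d*k^2 + k^3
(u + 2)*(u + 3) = u^2 + 5*u + 6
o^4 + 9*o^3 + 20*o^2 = o^2*(o + 4)*(o + 5)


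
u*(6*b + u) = 6*b*u + u^2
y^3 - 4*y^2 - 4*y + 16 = (y - 4)*(y - 2)*(y + 2)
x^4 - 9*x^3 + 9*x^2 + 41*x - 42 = (x - 7)*(x - 3)*(x - 1)*(x + 2)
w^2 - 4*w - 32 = (w - 8)*(w + 4)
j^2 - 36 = (j - 6)*(j + 6)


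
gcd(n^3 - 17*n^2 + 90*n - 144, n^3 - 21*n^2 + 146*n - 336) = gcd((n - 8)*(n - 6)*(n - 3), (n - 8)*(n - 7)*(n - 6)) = n^2 - 14*n + 48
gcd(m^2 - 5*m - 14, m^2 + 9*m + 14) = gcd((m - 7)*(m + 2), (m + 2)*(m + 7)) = m + 2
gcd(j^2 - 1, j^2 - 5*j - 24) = 1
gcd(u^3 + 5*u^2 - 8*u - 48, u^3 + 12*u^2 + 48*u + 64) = u^2 + 8*u + 16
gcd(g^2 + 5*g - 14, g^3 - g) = 1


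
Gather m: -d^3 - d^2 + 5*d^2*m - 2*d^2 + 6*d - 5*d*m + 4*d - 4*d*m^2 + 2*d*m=-d^3 - 3*d^2 - 4*d*m^2 + 10*d + m*(5*d^2 - 3*d)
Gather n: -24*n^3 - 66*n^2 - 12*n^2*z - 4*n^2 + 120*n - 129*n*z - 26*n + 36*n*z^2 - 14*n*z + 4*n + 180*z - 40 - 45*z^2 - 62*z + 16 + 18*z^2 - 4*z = -24*n^3 + n^2*(-12*z - 70) + n*(36*z^2 - 143*z + 98) - 27*z^2 + 114*z - 24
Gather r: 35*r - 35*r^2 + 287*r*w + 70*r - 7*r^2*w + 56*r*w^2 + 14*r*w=r^2*(-7*w - 35) + r*(56*w^2 + 301*w + 105)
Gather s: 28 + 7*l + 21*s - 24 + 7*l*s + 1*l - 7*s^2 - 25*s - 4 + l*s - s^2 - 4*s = 8*l - 8*s^2 + s*(8*l - 8)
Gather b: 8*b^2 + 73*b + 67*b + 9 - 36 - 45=8*b^2 + 140*b - 72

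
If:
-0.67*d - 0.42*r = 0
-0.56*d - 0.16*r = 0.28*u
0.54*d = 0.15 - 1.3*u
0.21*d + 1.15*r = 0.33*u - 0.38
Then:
No Solution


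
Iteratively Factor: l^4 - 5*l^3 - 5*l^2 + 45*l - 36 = (l - 1)*(l^3 - 4*l^2 - 9*l + 36) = (l - 4)*(l - 1)*(l^2 - 9) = (l - 4)*(l - 3)*(l - 1)*(l + 3)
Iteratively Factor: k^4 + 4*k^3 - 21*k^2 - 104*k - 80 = (k - 5)*(k^3 + 9*k^2 + 24*k + 16) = (k - 5)*(k + 4)*(k^2 + 5*k + 4) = (k - 5)*(k + 4)^2*(k + 1)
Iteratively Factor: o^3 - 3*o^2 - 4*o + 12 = (o - 2)*(o^2 - o - 6) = (o - 2)*(o + 2)*(o - 3)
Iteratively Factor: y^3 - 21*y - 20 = (y + 1)*(y^2 - y - 20) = (y + 1)*(y + 4)*(y - 5)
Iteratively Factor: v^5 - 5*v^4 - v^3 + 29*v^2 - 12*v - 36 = (v + 2)*(v^4 - 7*v^3 + 13*v^2 + 3*v - 18) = (v - 3)*(v + 2)*(v^3 - 4*v^2 + v + 6) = (v - 3)*(v - 2)*(v + 2)*(v^2 - 2*v - 3) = (v - 3)*(v - 2)*(v + 1)*(v + 2)*(v - 3)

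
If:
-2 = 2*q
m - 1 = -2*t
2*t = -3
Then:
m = 4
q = -1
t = -3/2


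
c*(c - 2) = c^2 - 2*c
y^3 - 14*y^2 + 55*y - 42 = (y - 7)*(y - 6)*(y - 1)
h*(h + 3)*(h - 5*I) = h^3 + 3*h^2 - 5*I*h^2 - 15*I*h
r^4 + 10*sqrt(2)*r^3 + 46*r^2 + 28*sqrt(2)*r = r*(r + sqrt(2))*(r + 2*sqrt(2))*(r + 7*sqrt(2))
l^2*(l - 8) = l^3 - 8*l^2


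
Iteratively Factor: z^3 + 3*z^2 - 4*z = (z - 1)*(z^2 + 4*z) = (z - 1)*(z + 4)*(z)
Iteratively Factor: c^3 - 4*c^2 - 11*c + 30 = (c - 2)*(c^2 - 2*c - 15) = (c - 5)*(c - 2)*(c + 3)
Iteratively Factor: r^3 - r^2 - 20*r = (r - 5)*(r^2 + 4*r) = r*(r - 5)*(r + 4)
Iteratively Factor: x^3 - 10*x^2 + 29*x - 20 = (x - 5)*(x^2 - 5*x + 4) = (x - 5)*(x - 1)*(x - 4)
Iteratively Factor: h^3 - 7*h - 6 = (h - 3)*(h^2 + 3*h + 2) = (h - 3)*(h + 2)*(h + 1)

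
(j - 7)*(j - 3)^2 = j^3 - 13*j^2 + 51*j - 63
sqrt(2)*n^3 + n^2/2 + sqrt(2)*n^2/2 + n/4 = n*(n + 1/2)*(sqrt(2)*n + 1/2)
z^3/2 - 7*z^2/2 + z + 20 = (z/2 + 1)*(z - 5)*(z - 4)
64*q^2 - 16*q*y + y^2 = (-8*q + y)^2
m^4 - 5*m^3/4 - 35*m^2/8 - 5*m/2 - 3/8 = (m - 3)*(m + 1/4)*(m + 1/2)*(m + 1)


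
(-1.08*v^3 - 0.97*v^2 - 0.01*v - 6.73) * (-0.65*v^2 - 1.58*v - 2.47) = 0.702*v^5 + 2.3369*v^4 + 4.2067*v^3 + 6.7862*v^2 + 10.6581*v + 16.6231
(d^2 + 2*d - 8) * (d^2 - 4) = d^4 + 2*d^3 - 12*d^2 - 8*d + 32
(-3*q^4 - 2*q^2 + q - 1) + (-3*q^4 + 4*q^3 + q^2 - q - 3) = -6*q^4 + 4*q^3 - q^2 - 4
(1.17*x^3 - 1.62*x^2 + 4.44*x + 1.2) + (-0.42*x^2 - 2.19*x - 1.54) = 1.17*x^3 - 2.04*x^2 + 2.25*x - 0.34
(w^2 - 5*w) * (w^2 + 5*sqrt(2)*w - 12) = w^4 - 5*w^3 + 5*sqrt(2)*w^3 - 25*sqrt(2)*w^2 - 12*w^2 + 60*w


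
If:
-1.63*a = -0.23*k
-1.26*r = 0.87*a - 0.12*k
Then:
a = -64.4*r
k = -456.4*r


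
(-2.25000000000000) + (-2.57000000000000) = -4.82000000000000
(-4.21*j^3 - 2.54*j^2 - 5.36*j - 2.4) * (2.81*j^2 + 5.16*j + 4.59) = -11.8301*j^5 - 28.861*j^4 - 47.4919*j^3 - 46.0602*j^2 - 36.9864*j - 11.016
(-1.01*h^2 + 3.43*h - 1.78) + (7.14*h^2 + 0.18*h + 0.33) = 6.13*h^2 + 3.61*h - 1.45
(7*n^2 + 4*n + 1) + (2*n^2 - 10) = 9*n^2 + 4*n - 9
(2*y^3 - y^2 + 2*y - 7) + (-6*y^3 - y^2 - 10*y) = -4*y^3 - 2*y^2 - 8*y - 7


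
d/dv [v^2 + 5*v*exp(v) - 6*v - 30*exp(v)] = 5*v*exp(v) + 2*v - 25*exp(v) - 6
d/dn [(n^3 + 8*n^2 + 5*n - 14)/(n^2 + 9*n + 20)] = (n^4 + 18*n^3 + 127*n^2 + 348*n + 226)/(n^4 + 18*n^3 + 121*n^2 + 360*n + 400)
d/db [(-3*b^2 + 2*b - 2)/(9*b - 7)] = (-27*b^2 + 42*b + 4)/(81*b^2 - 126*b + 49)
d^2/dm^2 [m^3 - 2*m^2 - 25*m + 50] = 6*m - 4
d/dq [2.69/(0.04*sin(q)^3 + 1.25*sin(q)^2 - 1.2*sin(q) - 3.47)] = (-0.3228*sin(q)^2 - 6.725*sin(q) + 3.228)*cos(q)/(0.04*sin(q)^3 + 1.25*sin(q)^2 - 1.2*sin(q) - 3.47)^2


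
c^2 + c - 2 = (c - 1)*(c + 2)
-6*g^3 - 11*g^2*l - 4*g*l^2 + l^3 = (-6*g + l)*(g + l)^2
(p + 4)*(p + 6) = p^2 + 10*p + 24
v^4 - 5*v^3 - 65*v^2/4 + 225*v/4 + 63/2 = (v - 6)*(v - 3)*(v + 1/2)*(v + 7/2)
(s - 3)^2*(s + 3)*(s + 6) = s^4 + 3*s^3 - 27*s^2 - 27*s + 162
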